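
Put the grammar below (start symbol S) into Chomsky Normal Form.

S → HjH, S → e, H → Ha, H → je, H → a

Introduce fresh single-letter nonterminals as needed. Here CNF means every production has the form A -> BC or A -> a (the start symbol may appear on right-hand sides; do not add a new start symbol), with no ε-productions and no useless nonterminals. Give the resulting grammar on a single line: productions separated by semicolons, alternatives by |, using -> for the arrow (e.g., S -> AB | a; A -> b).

S -> e | HD; A -> a; B -> j; C -> e; D -> BH; H -> a | BC | HA

No ε-productions.
No unit productions to eliminate.
TERM: introduce A -> a, C -> e, B -> j and substitute in every rule of length ≥2.
BIN: S -> HBH becomes S -> HD, D -> BH.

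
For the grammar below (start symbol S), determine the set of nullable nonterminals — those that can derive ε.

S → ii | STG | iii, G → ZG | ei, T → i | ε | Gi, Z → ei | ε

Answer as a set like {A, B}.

{T, Z}

Directly nullable (have an ε-rule): {T, Z}.
Not nullable: G, S — each has a terminal in every rule's right-hand side or depends on a non-nullable symbol.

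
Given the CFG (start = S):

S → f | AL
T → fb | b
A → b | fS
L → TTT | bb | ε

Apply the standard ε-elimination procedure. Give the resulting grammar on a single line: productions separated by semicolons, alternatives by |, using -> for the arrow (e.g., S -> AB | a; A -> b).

Nullable set: {L}.
S -> AL: L nullable, giving A | AL.
Drop L -> ε.
Unchanged (no nullable symbols): S -> f; A -> b; A -> fS; L -> TTT; L -> bb; T -> b; T -> fb.

S -> A | f | AL; A -> b | fS; L -> bb | TTT; T -> b | fb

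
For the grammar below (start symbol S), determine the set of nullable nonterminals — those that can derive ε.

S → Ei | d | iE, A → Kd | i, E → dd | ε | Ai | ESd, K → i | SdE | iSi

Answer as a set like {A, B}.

Directly nullable (have an ε-rule): {E}.
Not nullable: A, K, S — each has a terminal in every rule's right-hand side or depends on a non-nullable symbol.

{E}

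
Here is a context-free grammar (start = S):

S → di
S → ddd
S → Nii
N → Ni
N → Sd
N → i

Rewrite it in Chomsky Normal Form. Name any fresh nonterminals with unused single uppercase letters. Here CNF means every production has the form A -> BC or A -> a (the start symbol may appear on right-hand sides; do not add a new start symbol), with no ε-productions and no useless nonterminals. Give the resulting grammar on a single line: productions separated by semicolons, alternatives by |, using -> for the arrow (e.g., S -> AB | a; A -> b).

No ε-productions.
No unit productions to eliminate.
TERM: introduce B -> d, A -> i and substitute in every rule of length ≥2.
BIN: S -> BBB becomes S -> BC, C -> BB; S -> NAA becomes S -> ND, D -> AA.

S -> BA | BC | ND; A -> i; B -> d; C -> BB; D -> AA; N -> i | NA | SB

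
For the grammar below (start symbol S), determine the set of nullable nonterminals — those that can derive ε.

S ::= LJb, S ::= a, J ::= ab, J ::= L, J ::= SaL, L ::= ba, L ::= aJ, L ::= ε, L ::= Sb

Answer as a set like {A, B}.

Directly nullable (have an ε-rule): {L}.
J is nullable via J -> L (every symbol on the right is already known nullable).
Not nullable: S — each has a terminal in every rule's right-hand side or depends on a non-nullable symbol.

{J, L}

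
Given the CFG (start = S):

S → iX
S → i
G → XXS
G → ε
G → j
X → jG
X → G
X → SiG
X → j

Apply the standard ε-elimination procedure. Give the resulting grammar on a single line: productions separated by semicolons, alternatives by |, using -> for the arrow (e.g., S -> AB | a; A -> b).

Nullable set: {G, X}.
S -> iX: X nullable, giving i | iX.
Drop G -> ε.
G -> XXS: X, X nullable, giving S | XS | XXS.
X -> G: G nullable, giving G.
X -> SiG: G nullable, giving Si | SiG.
X -> jG: G nullable, giving j | jG.
Unchanged (no nullable symbols): S -> i; G -> j; X -> j.

S -> i | iX; G -> S | j | XS | XXS; X -> G | j | Si | jG | SiG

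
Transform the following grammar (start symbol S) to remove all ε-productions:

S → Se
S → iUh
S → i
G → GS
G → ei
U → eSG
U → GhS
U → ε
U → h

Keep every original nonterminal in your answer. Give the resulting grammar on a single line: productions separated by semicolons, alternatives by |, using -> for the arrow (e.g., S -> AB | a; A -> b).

Nullable set: {U}.
S -> iUh: U nullable, giving iUh | ih.
Drop U -> ε.
Unchanged (no nullable symbols): S -> Se; S -> i; G -> GS; G -> ei; U -> GhS; U -> eSG; U -> h.

S -> i | Se | ih | iUh; G -> GS | ei; U -> h | GhS | eSG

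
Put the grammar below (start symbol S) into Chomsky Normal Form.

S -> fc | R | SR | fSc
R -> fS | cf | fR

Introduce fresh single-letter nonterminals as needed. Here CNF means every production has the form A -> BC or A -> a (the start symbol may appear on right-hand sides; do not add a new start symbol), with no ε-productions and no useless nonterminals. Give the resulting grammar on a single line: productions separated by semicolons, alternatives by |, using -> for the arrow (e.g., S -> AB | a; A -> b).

S -> AB | BA | BC | BR | BS | SR; A -> c; B -> f; C -> SA; R -> AB | BR | BS

No ε-productions.
After unit-elimination: S -> SR | cf | fR | fS | fc | fSc; R -> cf | fR | fS.
TERM: introduce A -> c, B -> f and substitute in every rule of length ≥2.
BIN: S -> BSA becomes S -> BC, C -> SA.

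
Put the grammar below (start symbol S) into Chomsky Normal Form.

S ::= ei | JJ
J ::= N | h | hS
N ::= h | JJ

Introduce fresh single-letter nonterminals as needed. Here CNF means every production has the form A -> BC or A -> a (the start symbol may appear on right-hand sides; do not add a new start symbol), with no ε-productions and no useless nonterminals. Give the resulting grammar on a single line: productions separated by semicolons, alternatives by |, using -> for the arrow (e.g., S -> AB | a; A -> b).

S -> BC | JJ; A -> h; B -> e; C -> i; J -> h | AS | JJ

No ε-productions.
After unit-elimination: S -> JJ | ei; J -> h | JJ | hS; N -> h | JJ.
TERM: introduce B -> e, A -> h, C -> i and substitute in every rule of length ≥2.
Drop unreachable/unproductive: N.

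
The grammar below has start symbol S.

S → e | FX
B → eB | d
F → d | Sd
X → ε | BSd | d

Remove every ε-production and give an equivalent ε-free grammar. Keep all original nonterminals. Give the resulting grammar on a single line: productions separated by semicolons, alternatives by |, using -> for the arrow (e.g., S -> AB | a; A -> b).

Nullable set: {X}.
S -> FX: X nullable, giving F | FX.
Drop X -> ε.
Unchanged (no nullable symbols): S -> e; B -> d; B -> eB; F -> Sd; F -> d; X -> BSd; X -> d.

S -> F | e | FX; B -> d | eB; F -> d | Sd; X -> d | BSd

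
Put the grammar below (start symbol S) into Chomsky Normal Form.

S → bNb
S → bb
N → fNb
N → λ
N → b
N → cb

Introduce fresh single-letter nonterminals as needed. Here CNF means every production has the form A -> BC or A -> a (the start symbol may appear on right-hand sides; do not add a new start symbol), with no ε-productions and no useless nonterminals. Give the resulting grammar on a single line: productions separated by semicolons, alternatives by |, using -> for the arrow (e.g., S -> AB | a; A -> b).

S -> BB | BE; A -> c; B -> b; C -> f; D -> NB; E -> NB; N -> b | AB | CB | CD

Nullable: {N}; after ε-elimination: S -> bb | bNb; N -> b | cb | fb | fNb.
No unit productions to eliminate.
TERM: introduce B -> b, A -> c, C -> f and substitute in every rule of length ≥2.
BIN: N -> CNB becomes N -> CD, D -> NB; S -> BNB becomes S -> BE, E -> NB.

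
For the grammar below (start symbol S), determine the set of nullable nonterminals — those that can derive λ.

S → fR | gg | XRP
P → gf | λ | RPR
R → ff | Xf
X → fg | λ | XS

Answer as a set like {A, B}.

{P, X}

Directly nullable (have an ε-rule): {P, X}.
Not nullable: R, S — each has a terminal in every rule's right-hand side or depends on a non-nullable symbol.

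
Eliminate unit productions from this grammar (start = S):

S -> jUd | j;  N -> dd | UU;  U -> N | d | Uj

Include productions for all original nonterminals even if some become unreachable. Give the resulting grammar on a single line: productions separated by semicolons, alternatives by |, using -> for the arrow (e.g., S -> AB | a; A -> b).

S -> j | jUd; N -> UU | dd; U -> d | UU | Uj | dd

Unit productions: U->N.
Unit pairs (A ⇒* B via units): (U,N).
S: inherits non-unit rules of {S} → j | jUd.
N: inherits non-unit rules of {N} → UU | dd.
U: inherits non-unit rules of {N, U} → UU | Uj | d | dd.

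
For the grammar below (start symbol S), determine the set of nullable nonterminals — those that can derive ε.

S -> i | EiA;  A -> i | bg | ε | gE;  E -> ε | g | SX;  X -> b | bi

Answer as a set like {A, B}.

Directly nullable (have an ε-rule): {A, E}.
Not nullable: S, X — each has a terminal in every rule's right-hand side or depends on a non-nullable symbol.

{A, E}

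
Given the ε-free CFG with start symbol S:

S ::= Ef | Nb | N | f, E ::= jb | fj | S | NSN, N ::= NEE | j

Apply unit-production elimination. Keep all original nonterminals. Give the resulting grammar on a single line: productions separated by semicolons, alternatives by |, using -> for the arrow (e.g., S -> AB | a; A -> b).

Unit productions: E->S, S->N.
Unit pairs (A ⇒* B via units): (E,N), (E,S), (S,N).
S: inherits non-unit rules of {N, S} → Ef | NEE | Nb | f | j.
E: inherits non-unit rules of {E, N, S} → Ef | NEE | NSN | Nb | f | fj | j | jb.
N: inherits non-unit rules of {N} → NEE | j.

S -> f | j | Ef | Nb | NEE; E -> f | j | Ef | Nb | fj | jb | NEE | NSN; N -> j | NEE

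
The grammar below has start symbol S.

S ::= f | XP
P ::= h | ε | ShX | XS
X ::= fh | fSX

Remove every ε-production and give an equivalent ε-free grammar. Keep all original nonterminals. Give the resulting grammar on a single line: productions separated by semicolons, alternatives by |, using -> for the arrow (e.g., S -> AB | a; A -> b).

Nullable set: {P}.
S -> XP: P nullable, giving X | XP.
Drop P -> ε.
Unchanged (no nullable symbols): S -> f; P -> ShX; P -> XS; P -> h; X -> fSX; X -> fh.

S -> X | f | XP; P -> h | XS | ShX; X -> fh | fSX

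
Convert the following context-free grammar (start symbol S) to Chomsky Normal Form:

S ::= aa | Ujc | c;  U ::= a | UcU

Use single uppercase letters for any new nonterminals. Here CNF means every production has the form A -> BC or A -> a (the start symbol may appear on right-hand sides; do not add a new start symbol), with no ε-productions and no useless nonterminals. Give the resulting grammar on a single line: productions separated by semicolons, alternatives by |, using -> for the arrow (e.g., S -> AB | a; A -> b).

S -> c | CC | UD; A -> j; B -> c; C -> a; D -> AB; E -> BU; U -> a | UE

No ε-productions.
No unit productions to eliminate.
TERM: introduce C -> a, B -> c, A -> j and substitute in every rule of length ≥2.
BIN: S -> UAB becomes S -> UD, D -> AB; U -> UBU becomes U -> UE, E -> BU.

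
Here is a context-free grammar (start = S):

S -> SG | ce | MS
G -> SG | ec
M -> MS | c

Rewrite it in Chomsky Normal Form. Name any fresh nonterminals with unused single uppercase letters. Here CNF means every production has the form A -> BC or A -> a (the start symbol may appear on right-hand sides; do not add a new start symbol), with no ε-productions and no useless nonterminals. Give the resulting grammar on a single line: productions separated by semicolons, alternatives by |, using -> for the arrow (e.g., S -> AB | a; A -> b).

No ε-productions.
No unit productions to eliminate.
TERM: introduce B -> c, A -> e and substitute in every rule of length ≥2.

S -> BA | MS | SG; A -> e; B -> c; G -> AB | SG; M -> c | MS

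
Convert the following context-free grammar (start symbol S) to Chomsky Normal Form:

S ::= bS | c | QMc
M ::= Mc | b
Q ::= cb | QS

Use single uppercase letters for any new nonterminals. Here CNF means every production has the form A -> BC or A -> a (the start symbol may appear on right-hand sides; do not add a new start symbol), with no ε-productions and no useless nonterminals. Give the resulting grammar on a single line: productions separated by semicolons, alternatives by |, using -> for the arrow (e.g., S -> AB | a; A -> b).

S -> c | BS | QC; A -> c; B -> b; C -> MA; M -> b | MA; Q -> AB | QS

No ε-productions.
No unit productions to eliminate.
TERM: introduce B -> b, A -> c and substitute in every rule of length ≥2.
BIN: S -> QMA becomes S -> QC, C -> MA.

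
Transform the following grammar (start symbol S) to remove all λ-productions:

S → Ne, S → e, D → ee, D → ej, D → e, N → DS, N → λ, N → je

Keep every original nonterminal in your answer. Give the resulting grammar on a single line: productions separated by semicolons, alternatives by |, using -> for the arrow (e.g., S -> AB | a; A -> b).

S -> e | Ne; D -> e | ee | ej; N -> DS | je

Nullable set: {N}.
S -> Ne: N nullable, giving Ne | e.
Drop N -> λ.
Unchanged (no nullable symbols): S -> e; D -> e; D -> ee; D -> ej; N -> DS; N -> je.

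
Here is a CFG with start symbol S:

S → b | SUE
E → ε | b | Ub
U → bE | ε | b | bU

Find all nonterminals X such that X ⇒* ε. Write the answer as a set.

Directly nullable (have an ε-rule): {E, U}.
Not nullable: S — each has a terminal in every rule's right-hand side or depends on a non-nullable symbol.

{E, U}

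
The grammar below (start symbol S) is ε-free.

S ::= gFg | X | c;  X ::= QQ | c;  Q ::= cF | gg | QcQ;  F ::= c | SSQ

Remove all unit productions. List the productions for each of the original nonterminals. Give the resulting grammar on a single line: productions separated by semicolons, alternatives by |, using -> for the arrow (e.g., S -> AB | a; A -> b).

S -> c | QQ | gFg; F -> c | SSQ; Q -> cF | gg | QcQ; X -> c | QQ

Unit productions: S->X.
Unit pairs (A ⇒* B via units): (S,X).
S: inherits non-unit rules of {S, X} → QQ | c | gFg.
F: inherits non-unit rules of {F} → SSQ | c.
Q: inherits non-unit rules of {Q} → QcQ | cF | gg.
X: inherits non-unit rules of {X} → QQ | c.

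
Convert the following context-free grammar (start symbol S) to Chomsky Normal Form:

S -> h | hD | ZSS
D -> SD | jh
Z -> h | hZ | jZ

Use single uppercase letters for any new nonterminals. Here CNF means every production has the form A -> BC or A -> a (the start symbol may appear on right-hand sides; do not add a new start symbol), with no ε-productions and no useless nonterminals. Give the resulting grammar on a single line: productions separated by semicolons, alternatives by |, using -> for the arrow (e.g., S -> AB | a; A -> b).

No ε-productions.
No unit productions to eliminate.
TERM: introduce B -> h, A -> j and substitute in every rule of length ≥2.
BIN: S -> ZSS becomes S -> ZC, C -> SS.

S -> h | BD | ZC; A -> j; B -> h; C -> SS; D -> AB | SD; Z -> h | AZ | BZ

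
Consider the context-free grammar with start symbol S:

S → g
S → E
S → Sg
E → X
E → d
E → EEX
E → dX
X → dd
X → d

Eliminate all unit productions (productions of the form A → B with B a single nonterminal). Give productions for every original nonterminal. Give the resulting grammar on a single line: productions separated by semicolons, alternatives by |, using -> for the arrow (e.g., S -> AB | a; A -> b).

S -> d | g | Sg | dX | dd | EEX; E -> d | dX | dd | EEX; X -> d | dd

Unit productions: E->X, S->E.
Unit pairs (A ⇒* B via units): (E,X), (S,E), (S,X).
S: inherits non-unit rules of {E, S, X} → EEX | Sg | d | dX | dd | g.
E: inherits non-unit rules of {E, X} → EEX | d | dX | dd.
X: inherits non-unit rules of {X} → d | dd.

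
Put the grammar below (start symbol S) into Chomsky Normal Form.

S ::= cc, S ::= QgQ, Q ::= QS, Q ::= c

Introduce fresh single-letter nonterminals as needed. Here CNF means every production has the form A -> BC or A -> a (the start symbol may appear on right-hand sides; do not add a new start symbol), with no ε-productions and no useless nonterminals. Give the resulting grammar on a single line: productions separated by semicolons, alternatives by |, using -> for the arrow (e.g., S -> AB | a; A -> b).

S -> BB | QC; A -> g; B -> c; C -> AQ; Q -> c | QS

No ε-productions.
No unit productions to eliminate.
TERM: introduce B -> c, A -> g and substitute in every rule of length ≥2.
BIN: S -> QAQ becomes S -> QC, C -> AQ.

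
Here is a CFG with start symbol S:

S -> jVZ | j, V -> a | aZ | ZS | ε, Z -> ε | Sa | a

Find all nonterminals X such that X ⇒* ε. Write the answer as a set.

Directly nullable (have an ε-rule): {V, Z}.
Not nullable: S — each has a terminal in every rule's right-hand side or depends on a non-nullable symbol.

{V, Z}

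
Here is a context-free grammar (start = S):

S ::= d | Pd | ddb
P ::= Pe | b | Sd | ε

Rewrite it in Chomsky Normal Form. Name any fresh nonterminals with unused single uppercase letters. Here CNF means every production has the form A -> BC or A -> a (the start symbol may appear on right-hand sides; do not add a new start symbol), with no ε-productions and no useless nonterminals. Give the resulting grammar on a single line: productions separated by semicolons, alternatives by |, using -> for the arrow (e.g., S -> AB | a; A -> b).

S -> d | BD | PB; A -> e; B -> d; C -> b; D -> BC; P -> b | e | PA | SB

Nullable: {P}; after ε-elimination: S -> d | Pd | ddb; P -> b | e | Pe | Sd.
No unit productions to eliminate.
TERM: introduce C -> b, B -> d, A -> e and substitute in every rule of length ≥2.
BIN: S -> BBC becomes S -> BD, D -> BC.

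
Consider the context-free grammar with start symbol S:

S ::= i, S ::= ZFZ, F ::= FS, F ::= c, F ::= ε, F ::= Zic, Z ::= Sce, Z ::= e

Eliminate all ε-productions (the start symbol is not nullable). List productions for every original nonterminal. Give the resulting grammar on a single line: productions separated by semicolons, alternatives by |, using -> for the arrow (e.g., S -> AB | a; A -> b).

S -> i | ZZ | ZFZ; F -> S | c | FS | Zic; Z -> e | Sce

Nullable set: {F}.
S -> ZFZ: F nullable, giving ZFZ | ZZ.
Drop F -> ε.
F -> FS: F nullable, giving FS | S.
Unchanged (no nullable symbols): S -> i; F -> Zic; F -> c; Z -> Sce; Z -> e.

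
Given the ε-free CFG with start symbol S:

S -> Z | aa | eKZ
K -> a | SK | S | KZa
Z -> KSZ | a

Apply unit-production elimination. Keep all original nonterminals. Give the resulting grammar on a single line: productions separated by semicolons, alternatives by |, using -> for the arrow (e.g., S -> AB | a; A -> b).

Unit productions: K->S, S->Z.
Unit pairs (A ⇒* B via units): (K,S), (K,Z), (S,Z).
S: inherits non-unit rules of {S, Z} → KSZ | a | aa | eKZ.
K: inherits non-unit rules of {K, S, Z} → KSZ | KZa | SK | a | aa | eKZ.
Z: inherits non-unit rules of {Z} → KSZ | a.

S -> a | aa | KSZ | eKZ; K -> a | SK | aa | KSZ | KZa | eKZ; Z -> a | KSZ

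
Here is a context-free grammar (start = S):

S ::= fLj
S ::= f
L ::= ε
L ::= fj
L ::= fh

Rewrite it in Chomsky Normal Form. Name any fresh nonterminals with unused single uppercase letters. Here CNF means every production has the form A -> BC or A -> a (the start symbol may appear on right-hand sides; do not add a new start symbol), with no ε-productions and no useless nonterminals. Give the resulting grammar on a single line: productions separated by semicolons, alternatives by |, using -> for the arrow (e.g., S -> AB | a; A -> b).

Nullable: {L}; after ε-elimination: S -> f | fj | fLj; L -> fh | fj.
No unit productions to eliminate.
TERM: introduce A -> f, B -> h, C -> j and substitute in every rule of length ≥2.
BIN: S -> ALC becomes S -> AD, D -> LC.

S -> f | AC | AD; A -> f; B -> h; C -> j; D -> LC; L -> AB | AC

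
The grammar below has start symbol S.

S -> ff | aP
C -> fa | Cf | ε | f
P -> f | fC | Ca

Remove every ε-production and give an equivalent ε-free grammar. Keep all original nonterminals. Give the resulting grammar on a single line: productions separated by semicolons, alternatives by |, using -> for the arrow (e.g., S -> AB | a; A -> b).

S -> aP | ff; C -> f | Cf | fa; P -> a | f | Ca | fC

Nullable set: {C}.
Drop C -> ε.
C -> Cf: C nullable, giving Cf | f.
P -> Ca: C nullable, giving Ca | a.
P -> fC: C nullable, giving f | fC.
Unchanged (no nullable symbols): S -> aP; S -> ff; C -> f; C -> fa; P -> f.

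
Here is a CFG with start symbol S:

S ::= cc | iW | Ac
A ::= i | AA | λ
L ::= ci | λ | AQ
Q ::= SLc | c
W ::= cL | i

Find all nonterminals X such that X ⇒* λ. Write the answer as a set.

Directly nullable (have an ε-rule): {A, L}.
Not nullable: Q, S, W — each has a terminal in every rule's right-hand side or depends on a non-nullable symbol.

{A, L}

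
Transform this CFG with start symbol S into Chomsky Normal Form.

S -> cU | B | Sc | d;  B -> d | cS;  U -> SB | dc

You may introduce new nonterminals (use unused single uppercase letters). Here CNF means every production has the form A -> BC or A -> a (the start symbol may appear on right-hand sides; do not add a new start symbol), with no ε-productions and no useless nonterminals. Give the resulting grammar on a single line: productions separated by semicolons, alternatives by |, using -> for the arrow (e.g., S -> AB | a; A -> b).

S -> d | AS | AU | SA; A -> c; B -> d | AS; C -> d; U -> CA | SB

No ε-productions.
After unit-elimination: S -> d | Sc | cS | cU; B -> d | cS; U -> SB | dc.
TERM: introduce A -> c, C -> d and substitute in every rule of length ≥2.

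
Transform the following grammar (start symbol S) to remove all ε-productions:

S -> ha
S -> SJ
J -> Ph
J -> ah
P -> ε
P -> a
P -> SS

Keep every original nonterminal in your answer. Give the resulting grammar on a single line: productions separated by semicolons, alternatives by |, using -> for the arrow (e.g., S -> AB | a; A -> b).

S -> SJ | ha; J -> h | Ph | ah; P -> a | SS

Nullable set: {P}.
J -> Ph: P nullable, giving Ph | h.
Drop P -> ε.
Unchanged (no nullable symbols): S -> SJ; S -> ha; J -> ah; P -> SS; P -> a.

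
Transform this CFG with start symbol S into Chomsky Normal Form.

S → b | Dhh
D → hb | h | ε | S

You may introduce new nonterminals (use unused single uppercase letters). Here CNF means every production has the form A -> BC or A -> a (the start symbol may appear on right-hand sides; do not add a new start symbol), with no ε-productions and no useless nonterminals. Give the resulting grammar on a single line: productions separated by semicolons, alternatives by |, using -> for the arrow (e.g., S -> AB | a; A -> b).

Nullable: {D}; after ε-elimination: S -> b | hh | Dhh; D -> S | h | hb.
After unit-elimination: S -> b | hh | Dhh; D -> b | h | hb | hh | Dhh.
TERM: introduce B -> b, A -> h and substitute in every rule of length ≥2.
BIN: D -> DAA becomes D -> DC, C -> AA; S -> DAA becomes S -> DE, E -> AA.

S -> b | AA | DE; A -> h; B -> b; C -> AA; D -> b | h | AA | AB | DC; E -> AA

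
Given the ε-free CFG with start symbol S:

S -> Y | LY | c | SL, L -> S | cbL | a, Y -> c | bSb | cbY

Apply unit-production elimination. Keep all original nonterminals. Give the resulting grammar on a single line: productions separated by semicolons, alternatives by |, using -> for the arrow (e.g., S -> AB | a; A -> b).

Unit productions: L->S, S->Y.
Unit pairs (A ⇒* B via units): (L,S), (L,Y), (S,Y).
S: inherits non-unit rules of {S, Y} → LY | SL | bSb | c | cbY.
L: inherits non-unit rules of {L, S, Y} → LY | SL | a | bSb | c | cbL | cbY.
Y: inherits non-unit rules of {Y} → bSb | c | cbY.

S -> c | LY | SL | bSb | cbY; L -> a | c | LY | SL | bSb | cbL | cbY; Y -> c | bSb | cbY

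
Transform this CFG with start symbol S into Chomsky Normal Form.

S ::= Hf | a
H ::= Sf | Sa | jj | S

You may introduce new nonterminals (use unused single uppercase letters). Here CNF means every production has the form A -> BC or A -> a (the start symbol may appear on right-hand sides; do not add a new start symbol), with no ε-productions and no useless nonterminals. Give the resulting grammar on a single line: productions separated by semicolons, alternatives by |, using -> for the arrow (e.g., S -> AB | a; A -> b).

S -> a | HA; A -> f; B -> a; C -> j; H -> a | CC | HA | SA | SB

No ε-productions.
After unit-elimination: S -> a | Hf; H -> a | Hf | Sa | Sf | jj.
TERM: introduce B -> a, A -> f, C -> j and substitute in every rule of length ≥2.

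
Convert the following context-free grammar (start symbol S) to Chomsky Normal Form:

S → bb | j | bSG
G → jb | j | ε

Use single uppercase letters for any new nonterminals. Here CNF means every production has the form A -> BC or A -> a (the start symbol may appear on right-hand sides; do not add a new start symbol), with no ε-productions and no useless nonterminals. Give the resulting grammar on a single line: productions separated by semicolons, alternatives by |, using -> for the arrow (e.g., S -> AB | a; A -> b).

Nullable: {G}; after ε-elimination: S -> j | bS | bb | bSG; G -> j | jb.
No unit productions to eliminate.
TERM: introduce B -> b, A -> j and substitute in every rule of length ≥2.
BIN: S -> BSG becomes S -> BC, C -> SG.

S -> j | BB | BC | BS; A -> j; B -> b; C -> SG; G -> j | AB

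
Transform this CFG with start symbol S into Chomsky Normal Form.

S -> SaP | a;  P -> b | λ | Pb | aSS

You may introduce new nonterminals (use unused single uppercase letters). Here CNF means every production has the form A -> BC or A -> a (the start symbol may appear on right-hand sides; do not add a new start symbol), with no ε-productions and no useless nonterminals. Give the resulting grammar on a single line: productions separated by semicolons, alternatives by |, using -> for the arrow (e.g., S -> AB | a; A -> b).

Nullable: {P}; after ε-elimination: S -> a | Sa | SaP; P -> b | Pb | aSS.
No unit productions to eliminate.
TERM: introduce B -> a, A -> b and substitute in every rule of length ≥2.
BIN: P -> BSS becomes P -> BC, C -> SS; S -> SBP becomes S -> SD, D -> BP.

S -> a | SB | SD; A -> b; B -> a; C -> SS; D -> BP; P -> b | BC | PA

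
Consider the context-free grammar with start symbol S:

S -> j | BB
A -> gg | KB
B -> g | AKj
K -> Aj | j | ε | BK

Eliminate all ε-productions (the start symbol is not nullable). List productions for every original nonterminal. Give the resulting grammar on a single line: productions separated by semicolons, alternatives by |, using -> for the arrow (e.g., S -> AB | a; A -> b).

Nullable set: {K}.
A -> KB: K nullable, giving B | KB.
B -> AKj: K nullable, giving AKj | Aj.
Drop K -> ε.
K -> BK: K nullable, giving B | BK.
Unchanged (no nullable symbols): S -> BB; S -> j; A -> gg; B -> g; K -> Aj; K -> j.

S -> j | BB; A -> B | KB | gg; B -> g | Aj | AKj; K -> B | j | Aj | BK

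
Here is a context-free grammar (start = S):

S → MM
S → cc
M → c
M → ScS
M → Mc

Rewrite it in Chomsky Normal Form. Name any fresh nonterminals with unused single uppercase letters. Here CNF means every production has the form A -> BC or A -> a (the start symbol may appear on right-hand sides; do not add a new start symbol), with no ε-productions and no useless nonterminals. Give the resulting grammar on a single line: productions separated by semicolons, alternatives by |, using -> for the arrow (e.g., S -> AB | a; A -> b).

S -> AA | MM; A -> c; B -> AS; M -> c | MA | SB

No ε-productions.
No unit productions to eliminate.
TERM: introduce A -> c and substitute in every rule of length ≥2.
BIN: M -> SAS becomes M -> SB, B -> AS.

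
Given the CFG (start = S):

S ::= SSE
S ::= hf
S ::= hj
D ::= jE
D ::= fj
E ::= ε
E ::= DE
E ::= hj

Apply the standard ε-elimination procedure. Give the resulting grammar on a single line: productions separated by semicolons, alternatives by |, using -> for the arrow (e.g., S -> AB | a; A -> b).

Nullable set: {E}.
S -> SSE: E nullable, giving SS | SSE.
D -> jE: E nullable, giving j | jE.
Drop E -> ε.
E -> DE: E nullable, giving D | DE.
Unchanged (no nullable symbols): S -> hf; S -> hj; D -> fj; E -> hj.

S -> SS | hf | hj | SSE; D -> j | fj | jE; E -> D | DE | hj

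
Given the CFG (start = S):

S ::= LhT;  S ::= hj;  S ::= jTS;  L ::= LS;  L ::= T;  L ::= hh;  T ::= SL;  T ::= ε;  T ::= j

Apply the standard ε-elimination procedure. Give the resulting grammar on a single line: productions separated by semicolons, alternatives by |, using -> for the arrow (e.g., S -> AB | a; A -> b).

S -> h | Lh | hT | hj | jS | LhT | jTS; L -> S | T | LS | hh; T -> S | j | SL

Nullable set: {L, T}.
S -> LhT: L, T nullable, giving Lh | LhT | h | hT.
S -> jTS: T nullable, giving jS | jTS.
L -> LS: L nullable, giving LS | S.
L -> T: T nullable, giving T.
Drop T -> ε.
T -> SL: L nullable, giving S | SL.
Unchanged (no nullable symbols): S -> hj; L -> hh; T -> j.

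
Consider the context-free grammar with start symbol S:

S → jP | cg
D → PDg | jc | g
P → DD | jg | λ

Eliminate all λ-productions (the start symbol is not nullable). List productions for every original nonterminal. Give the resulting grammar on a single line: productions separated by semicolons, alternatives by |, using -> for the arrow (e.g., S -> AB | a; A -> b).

S -> j | cg | jP; D -> g | Dg | jc | PDg; P -> DD | jg

Nullable set: {P}.
S -> jP: P nullable, giving j | jP.
D -> PDg: P nullable, giving Dg | PDg.
Drop P -> λ.
Unchanged (no nullable symbols): S -> cg; D -> g; D -> jc; P -> DD; P -> jg.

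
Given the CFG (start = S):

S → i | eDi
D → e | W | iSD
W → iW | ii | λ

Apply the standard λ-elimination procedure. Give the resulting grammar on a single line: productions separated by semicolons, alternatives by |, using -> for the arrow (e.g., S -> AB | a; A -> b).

Nullable set: {D, W}.
S -> eDi: D nullable, giving eDi | ei.
D -> W: W nullable, giving W.
D -> iSD: D nullable, giving iS | iSD.
Drop W -> λ.
W -> iW: W nullable, giving i | iW.
Unchanged (no nullable symbols): S -> i; D -> e; W -> ii.

S -> i | ei | eDi; D -> W | e | iS | iSD; W -> i | iW | ii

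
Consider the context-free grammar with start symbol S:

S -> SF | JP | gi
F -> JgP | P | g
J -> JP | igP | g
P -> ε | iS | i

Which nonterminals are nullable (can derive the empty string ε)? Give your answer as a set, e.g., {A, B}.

{F, P}

Directly nullable (have an ε-rule): {P}.
F is nullable via F -> P (every symbol on the right is already known nullable).
Not nullable: J, S — each has a terminal in every rule's right-hand side or depends on a non-nullable symbol.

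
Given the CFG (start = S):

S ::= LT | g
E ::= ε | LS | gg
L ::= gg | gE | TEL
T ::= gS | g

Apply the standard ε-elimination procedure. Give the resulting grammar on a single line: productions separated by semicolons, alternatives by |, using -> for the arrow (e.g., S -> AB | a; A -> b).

Nullable set: {E}.
Drop E -> ε.
L -> TEL: E nullable, giving TEL | TL.
L -> gE: E nullable, giving g | gE.
Unchanged (no nullable symbols): S -> LT; S -> g; E -> LS; E -> gg; L -> gg; T -> g; T -> gS.

S -> g | LT; E -> LS | gg; L -> g | TL | gE | gg | TEL; T -> g | gS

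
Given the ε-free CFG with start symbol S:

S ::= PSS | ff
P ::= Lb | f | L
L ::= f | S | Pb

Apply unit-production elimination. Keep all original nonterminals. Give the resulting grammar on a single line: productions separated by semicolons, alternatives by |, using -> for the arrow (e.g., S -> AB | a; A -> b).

Unit productions: L->S, P->L.
Unit pairs (A ⇒* B via units): (L,S), (P,L), (P,S).
S: inherits non-unit rules of {S} → PSS | ff.
L: inherits non-unit rules of {L, S} → PSS | Pb | f | ff.
P: inherits non-unit rules of {L, P, S} → Lb | PSS | Pb | f | ff.

S -> ff | PSS; L -> f | Pb | ff | PSS; P -> f | Lb | Pb | ff | PSS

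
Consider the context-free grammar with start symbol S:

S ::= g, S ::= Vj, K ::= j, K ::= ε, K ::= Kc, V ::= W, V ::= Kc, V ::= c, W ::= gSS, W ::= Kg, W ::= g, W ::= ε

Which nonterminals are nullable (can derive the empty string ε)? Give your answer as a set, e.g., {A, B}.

Directly nullable (have an ε-rule): {K, W}.
V is nullable via V -> W (every symbol on the right is already known nullable).
Not nullable: S — each has a terminal in every rule's right-hand side or depends on a non-nullable symbol.

{K, V, W}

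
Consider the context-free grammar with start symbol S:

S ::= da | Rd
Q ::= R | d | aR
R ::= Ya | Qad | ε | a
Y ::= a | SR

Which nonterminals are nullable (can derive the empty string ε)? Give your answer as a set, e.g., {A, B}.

{Q, R}

Directly nullable (have an ε-rule): {R}.
Q is nullable via Q -> R (every symbol on the right is already known nullable).
Not nullable: S, Y — each has a terminal in every rule's right-hand side or depends on a non-nullable symbol.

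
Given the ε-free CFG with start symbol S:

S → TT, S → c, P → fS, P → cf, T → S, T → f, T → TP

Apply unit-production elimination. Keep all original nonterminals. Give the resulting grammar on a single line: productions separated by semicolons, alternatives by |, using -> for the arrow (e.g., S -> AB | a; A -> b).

Unit productions: T->S.
Unit pairs (A ⇒* B via units): (T,S).
S: inherits non-unit rules of {S} → TT | c.
P: inherits non-unit rules of {P} → cf | fS.
T: inherits non-unit rules of {S, T} → TP | TT | c | f.

S -> c | TT; P -> cf | fS; T -> c | f | TP | TT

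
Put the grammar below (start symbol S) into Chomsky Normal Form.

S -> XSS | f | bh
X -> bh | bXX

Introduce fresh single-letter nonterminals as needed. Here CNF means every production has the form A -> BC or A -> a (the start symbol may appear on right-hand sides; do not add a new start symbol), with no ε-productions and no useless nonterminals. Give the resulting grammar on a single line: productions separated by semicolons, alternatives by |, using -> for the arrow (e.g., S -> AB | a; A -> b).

No ε-productions.
No unit productions to eliminate.
TERM: introduce A -> b, B -> h and substitute in every rule of length ≥2.
BIN: S -> XSS becomes S -> XC, C -> SS; X -> AXX becomes X -> AD, D -> XX.

S -> f | AB | XC; A -> b; B -> h; C -> SS; D -> XX; X -> AB | AD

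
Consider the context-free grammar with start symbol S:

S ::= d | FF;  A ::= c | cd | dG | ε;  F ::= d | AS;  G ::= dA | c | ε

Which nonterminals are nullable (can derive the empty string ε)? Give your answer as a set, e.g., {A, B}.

Directly nullable (have an ε-rule): {A, G}.
Not nullable: F, S — each has a terminal in every rule's right-hand side or depends on a non-nullable symbol.

{A, G}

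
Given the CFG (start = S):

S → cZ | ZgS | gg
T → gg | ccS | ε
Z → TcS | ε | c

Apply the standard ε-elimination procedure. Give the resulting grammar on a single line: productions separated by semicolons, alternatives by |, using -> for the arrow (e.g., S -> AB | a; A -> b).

Nullable set: {T, Z}.
S -> ZgS: Z nullable, giving ZgS | gS.
S -> cZ: Z nullable, giving c | cZ.
Drop T -> ε.
Drop Z -> ε.
Z -> TcS: T nullable, giving TcS | cS.
Unchanged (no nullable symbols): S -> gg; T -> ccS; T -> gg; Z -> c.

S -> c | cZ | gS | gg | ZgS; T -> gg | ccS; Z -> c | cS | TcS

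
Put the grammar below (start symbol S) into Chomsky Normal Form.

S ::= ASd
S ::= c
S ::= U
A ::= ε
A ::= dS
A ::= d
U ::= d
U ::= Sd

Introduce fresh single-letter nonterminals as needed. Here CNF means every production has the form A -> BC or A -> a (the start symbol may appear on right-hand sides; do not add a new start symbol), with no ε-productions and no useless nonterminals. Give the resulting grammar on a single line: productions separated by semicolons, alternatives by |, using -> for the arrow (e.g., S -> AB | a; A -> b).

S -> c | d | AC | SB; A -> d | BS; B -> d; C -> SB

Nullable: {A}; after ε-elimination: S -> U | c | Sd | ASd; A -> d | dS; U -> d | Sd.
After unit-elimination: S -> c | d | Sd | ASd; A -> d | dS; U -> d | Sd.
TERM: introduce B -> d and substitute in every rule of length ≥2.
BIN: S -> ASB becomes S -> AC, C -> SB.
Drop unreachable/unproductive: U.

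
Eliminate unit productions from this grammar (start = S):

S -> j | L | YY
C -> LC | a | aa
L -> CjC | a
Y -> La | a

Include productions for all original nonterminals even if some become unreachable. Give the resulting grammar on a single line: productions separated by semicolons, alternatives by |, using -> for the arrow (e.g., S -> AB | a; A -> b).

S -> a | j | YY | CjC; C -> a | LC | aa; L -> a | CjC; Y -> a | La

Unit productions: S->L.
Unit pairs (A ⇒* B via units): (S,L).
S: inherits non-unit rules of {L, S} → CjC | YY | a | j.
C: inherits non-unit rules of {C} → LC | a | aa.
L: inherits non-unit rules of {L} → CjC | a.
Y: inherits non-unit rules of {Y} → La | a.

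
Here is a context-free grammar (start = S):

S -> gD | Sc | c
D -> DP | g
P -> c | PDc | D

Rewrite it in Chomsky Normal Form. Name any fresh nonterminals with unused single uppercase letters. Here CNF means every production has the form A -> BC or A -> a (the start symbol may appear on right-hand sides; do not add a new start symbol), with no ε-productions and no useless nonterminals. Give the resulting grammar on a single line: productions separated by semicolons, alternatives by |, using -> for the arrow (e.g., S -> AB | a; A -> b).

S -> c | BD | SA; A -> c; B -> g; C -> DA; D -> g | DP; P -> c | g | DP | PC

No ε-productions.
After unit-elimination: S -> c | Sc | gD; D -> g | DP; P -> c | g | DP | PDc.
TERM: introduce A -> c, B -> g and substitute in every rule of length ≥2.
BIN: P -> PDA becomes P -> PC, C -> DA.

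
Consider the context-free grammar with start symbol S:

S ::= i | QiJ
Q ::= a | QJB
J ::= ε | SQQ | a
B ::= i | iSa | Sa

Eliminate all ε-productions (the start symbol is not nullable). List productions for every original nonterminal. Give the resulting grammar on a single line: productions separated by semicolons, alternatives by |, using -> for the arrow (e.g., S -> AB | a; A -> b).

S -> i | Qi | QiJ; B -> i | Sa | iSa; J -> a | SQQ; Q -> a | QB | QJB

Nullable set: {J}.
S -> QiJ: J nullable, giving Qi | QiJ.
Drop J -> ε.
Q -> QJB: J nullable, giving QB | QJB.
Unchanged (no nullable symbols): S -> i; B -> Sa; B -> i; B -> iSa; J -> SQQ; J -> a; Q -> a.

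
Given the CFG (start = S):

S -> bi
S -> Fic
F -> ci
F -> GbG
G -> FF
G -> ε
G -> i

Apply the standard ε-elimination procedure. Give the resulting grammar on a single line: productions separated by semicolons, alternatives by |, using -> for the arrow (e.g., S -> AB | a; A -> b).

Nullable set: {G}.
F -> GbG: G, G nullable, giving Gb | GbG | b | bG.
Drop G -> ε.
Unchanged (no nullable symbols): S -> Fic; S -> bi; F -> ci; G -> FF; G -> i.

S -> bi | Fic; F -> b | Gb | bG | ci | GbG; G -> i | FF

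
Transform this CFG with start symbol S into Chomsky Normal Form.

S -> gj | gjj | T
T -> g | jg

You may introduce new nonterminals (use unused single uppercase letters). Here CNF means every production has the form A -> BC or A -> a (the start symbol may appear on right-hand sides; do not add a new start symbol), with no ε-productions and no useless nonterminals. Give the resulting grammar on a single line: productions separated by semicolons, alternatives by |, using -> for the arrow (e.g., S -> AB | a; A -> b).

No ε-productions.
After unit-elimination: S -> g | gj | jg | gjj; T -> g | jg.
TERM: introduce A -> g, B -> j and substitute in every rule of length ≥2.
BIN: S -> ABB becomes S -> AC, C -> BB.
Drop unreachable/unproductive: T.

S -> g | AB | AC | BA; A -> g; B -> j; C -> BB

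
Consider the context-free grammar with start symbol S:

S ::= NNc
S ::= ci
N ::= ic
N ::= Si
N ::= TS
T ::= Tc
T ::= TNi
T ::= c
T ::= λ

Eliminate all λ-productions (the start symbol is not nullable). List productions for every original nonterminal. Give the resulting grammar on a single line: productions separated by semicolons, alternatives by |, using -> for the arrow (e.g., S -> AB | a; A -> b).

Nullable set: {T}.
N -> TS: T nullable, giving S | TS.
Drop T -> λ.
T -> TNi: T nullable, giving Ni | TNi.
T -> Tc: T nullable, giving Tc | c.
Unchanged (no nullable symbols): S -> NNc; S -> ci; N -> Si; N -> ic; T -> c.

S -> ci | NNc; N -> S | Si | TS | ic; T -> c | Ni | Tc | TNi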